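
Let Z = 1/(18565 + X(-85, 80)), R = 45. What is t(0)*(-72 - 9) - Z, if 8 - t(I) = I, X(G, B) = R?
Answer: -12059281/18610 ≈ -648.00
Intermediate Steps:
X(G, B) = 45
t(I) = 8 - I
Z = 1/18610 (Z = 1/(18565 + 45) = 1/18610 ≈ 5.3735e-5)
t(0)*(-72 - 9) - Z = (8 - 1*0)*(-72 - 9) - 1*1/18610 = (8 + 0)*(-81) - 1/18610 = 8*(-81) - 1/18610 = -648 - 1/18610 = -12059281/18610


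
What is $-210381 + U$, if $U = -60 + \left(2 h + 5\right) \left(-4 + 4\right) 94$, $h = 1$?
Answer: $-210441$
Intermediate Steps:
$U = -60$ ($U = -60 + \left(2 \cdot 1 + 5\right) \left(-4 + 4\right) 94 = -60 + \left(2 + 5\right) 0 \cdot 94 = -60 + 7 \cdot 0 \cdot 94 = -60 + 0 \cdot 94 = -60 + 0 = -60$)
$-210381 + U = -210381 - 60 = -210441$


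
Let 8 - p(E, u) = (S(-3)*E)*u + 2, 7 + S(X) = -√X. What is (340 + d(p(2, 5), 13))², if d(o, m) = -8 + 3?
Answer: 112225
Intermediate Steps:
S(X) = -7 - √X
p(E, u) = 6 - E*u*(-7 - I*√3) (p(E, u) = 8 - (((-7 - √(-3))*E)*u + 2) = 8 - (((-7 - I*√3)*E)*u + 2) = 8 - ((E*(-7 - I*√3))*u + 2) = 8 - (E*u*(-7 - I*√3) + 2) = 8 - (2 + E*u*(-7 - I*√3)) = 8 + (-2 - E*u*(-7 - I*√3)) = 6 - E*u*(-7 - I*√3))
d(o, m) = -5
(340 + d(p(2, 5), 13))² = (340 - 5)² = 335² = 112225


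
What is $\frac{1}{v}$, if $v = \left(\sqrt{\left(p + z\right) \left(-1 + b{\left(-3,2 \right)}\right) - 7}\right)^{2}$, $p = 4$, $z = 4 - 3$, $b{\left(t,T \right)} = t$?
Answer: $- \frac{1}{27} \approx -0.037037$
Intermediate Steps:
$z = 1$
$v = -27$ ($v = \left(\sqrt{\left(4 + 1\right) \left(-1 - 3\right) - 7}\right)^{2} = \left(\sqrt{5 \left(-4\right) - 7}\right)^{2} = \left(\sqrt{-20 - 7}\right)^{2} = \left(\sqrt{-27}\right)^{2} = \left(3 i \sqrt{3}\right)^{2} = -27$)
$\frac{1}{v} = \frac{1}{-27} = - \frac{1}{27}$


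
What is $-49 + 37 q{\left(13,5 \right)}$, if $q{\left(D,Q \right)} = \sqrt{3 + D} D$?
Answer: $1875$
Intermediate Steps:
$q{\left(D,Q \right)} = D \sqrt{3 + D}$
$-49 + 37 q{\left(13,5 \right)} = -49 + 37 \cdot 13 \sqrt{3 + 13} = -49 + 37 \cdot 13 \sqrt{16} = -49 + 37 \cdot 13 \cdot 4 = -49 + 37 \cdot 52 = -49 + 1924 = 1875$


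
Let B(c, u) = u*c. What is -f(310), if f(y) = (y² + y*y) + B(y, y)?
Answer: -288300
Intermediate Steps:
B(c, u) = c*u
f(y) = 3*y² (f(y) = (y² + y*y) + y*y = (y² + y²) + y² = 2*y² + y² = 3*y²)
-f(310) = -3*310² = -3*96100 = -1*288300 = -288300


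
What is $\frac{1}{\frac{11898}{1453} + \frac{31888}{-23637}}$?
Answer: $\frac{34344561}{234899762} \approx 0.14621$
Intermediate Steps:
$\frac{1}{\frac{11898}{1453} + \frac{31888}{-23637}} = \frac{1}{11898 \cdot \frac{1}{1453} + 31888 \left(- \frac{1}{23637}\right)} = \frac{1}{\frac{11898}{1453} - \frac{31888}{23637}} = \frac{1}{\frac{234899762}{34344561}} = \frac{34344561}{234899762}$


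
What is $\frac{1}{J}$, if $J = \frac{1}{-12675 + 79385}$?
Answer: $66710$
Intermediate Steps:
$J = \frac{1}{66710} \approx 1.499 \cdot 10^{-5}$
$\frac{1}{J} = \frac{1}{\frac{1}{66710}} = 66710$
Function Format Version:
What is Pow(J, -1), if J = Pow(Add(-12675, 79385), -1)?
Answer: 66710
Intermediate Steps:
J = Rational(1, 66710) (J = Pow(66710, -1) = Rational(1, 66710) ≈ 1.4990e-5)
Pow(J, -1) = Pow(Rational(1, 66710), -1) = 66710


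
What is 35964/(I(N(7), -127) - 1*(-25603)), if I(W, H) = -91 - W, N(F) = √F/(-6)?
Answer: 33030488448/23431037177 - 215784*√7/23431037177 ≈ 1.4097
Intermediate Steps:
N(F) = -√F/6
35964/(I(N(7), -127) - 1*(-25603)) = 35964/((-91 - (-1)*√7/6) - 1*(-25603)) = 35964/((-91 + √7/6) + 25603) = 35964/(25512 + √7/6)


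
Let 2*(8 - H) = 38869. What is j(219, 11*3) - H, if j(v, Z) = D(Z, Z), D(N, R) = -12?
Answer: 38829/2 ≈ 19415.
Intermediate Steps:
H = -38853/2 (H = 8 - ½*38869 = 8 - 38869/2 = -38853/2 ≈ -19427.)
j(v, Z) = -12
j(219, 11*3) - H = -12 - 1*(-38853/2) = -12 + 38853/2 = 38829/2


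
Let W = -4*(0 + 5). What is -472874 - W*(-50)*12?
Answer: -484874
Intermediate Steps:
W = -20 (W = -4*5 = -20)
-472874 - W*(-50)*12 = -472874 - (-20*(-50))*12 = -472874 - 1000*12 = -472874 - 1*12000 = -472874 - 12000 = -484874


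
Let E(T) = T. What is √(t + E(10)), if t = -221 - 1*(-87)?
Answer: 2*I*√31 ≈ 11.136*I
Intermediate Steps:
t = -134 (t = -221 + 87 = -134)
√(t + E(10)) = √(-134 + 10) = √(-124) = 2*I*√31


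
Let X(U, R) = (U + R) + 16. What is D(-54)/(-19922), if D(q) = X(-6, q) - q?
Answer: -5/9961 ≈ -0.00050196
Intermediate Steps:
X(U, R) = 16 + R + U (X(U, R) = (R + U) + 16 = 16 + R + U)
D(q) = 10 (D(q) = (16 + q - 6) - q = (10 + q) - q = 10)
D(-54)/(-19922) = 10/(-19922) = 10*(-1/19922) = -5/9961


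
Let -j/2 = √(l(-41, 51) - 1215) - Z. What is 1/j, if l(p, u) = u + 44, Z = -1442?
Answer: I/(4*(-721*I + 2*√70)) ≈ -0.00034655 + 8.0429e-6*I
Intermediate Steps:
l(p, u) = 44 + u
j = -2884 - 8*I*√70 (j = -2*(√((44 + 51) - 1215) - 1*(-1442)) = -2*(√(95 - 1215) + 1442) = -2*(√(-1120) + 1442) = -2*(4*I*√70 + 1442) = -2*(1442 + 4*I*√70) = -2884 - 8*I*√70 ≈ -2884.0 - 66.933*I)
1/j = 1/(-2884 - 8*I*√70)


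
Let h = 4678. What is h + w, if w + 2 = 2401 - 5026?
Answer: 2051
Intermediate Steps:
w = -2627 (w = -2 + (2401 - 5026) = -2 - 2625 = -2627)
h + w = 4678 - 2627 = 2051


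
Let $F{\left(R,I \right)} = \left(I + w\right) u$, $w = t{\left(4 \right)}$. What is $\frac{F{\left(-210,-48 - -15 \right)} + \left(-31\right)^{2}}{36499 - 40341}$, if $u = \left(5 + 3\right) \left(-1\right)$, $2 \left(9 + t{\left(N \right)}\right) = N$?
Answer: $- \frac{1281}{3842} \approx -0.33342$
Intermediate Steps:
$t{\left(N \right)} = -9 + \frac{N}{2}$
$w = -7$ ($w = -9 + \frac{1}{2} \cdot 4 = -9 + 2 = -7$)
$u = -8$ ($u = 8 \left(-1\right) = -8$)
$F{\left(R,I \right)} = 56 - 8 I$ ($F{\left(R,I \right)} = \left(I - 7\right) \left(-8\right) = \left(-7 + I\right) \left(-8\right) = 56 - 8 I$)
$\frac{F{\left(-210,-48 - -15 \right)} + \left(-31\right)^{2}}{36499 - 40341} = \frac{\left(56 - 8 \left(-48 - -15\right)\right) + \left(-31\right)^{2}}{36499 - 40341} = \frac{\left(56 - 8 \left(-48 + 15\right)\right) + 961}{-3842} = \left(\left(56 - -264\right) + 961\right) \left(- \frac{1}{3842}\right) = \left(\left(56 + 264\right) + 961\right) \left(- \frac{1}{3842}\right) = \left(320 + 961\right) \left(- \frac{1}{3842}\right) = 1281 \left(- \frac{1}{3842}\right) = - \frac{1281}{3842}$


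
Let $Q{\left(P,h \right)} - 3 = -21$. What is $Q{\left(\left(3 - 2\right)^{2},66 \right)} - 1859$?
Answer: $-1877$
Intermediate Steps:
$Q{\left(P,h \right)} = -18$ ($Q{\left(P,h \right)} = 3 - 21 = -18$)
$Q{\left(\left(3 - 2\right)^{2},66 \right)} - 1859 = -18 - 1859 = -1877$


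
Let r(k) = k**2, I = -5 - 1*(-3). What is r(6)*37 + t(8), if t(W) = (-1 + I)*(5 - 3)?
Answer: 1326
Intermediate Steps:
I = -2 (I = -5 + 3 = -2)
t(W) = -6 (t(W) = (-1 - 2)*(5 - 3) = -3*2 = -6)
r(6)*37 + t(8) = 6**2*37 - 6 = 36*37 - 6 = 1332 - 6 = 1326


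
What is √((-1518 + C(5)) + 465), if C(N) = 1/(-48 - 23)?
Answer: 2*I*√1327061/71 ≈ 32.45*I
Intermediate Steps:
C(N) = -1/71 (C(N) = 1/(-71) = -1/71)
√((-1518 + C(5)) + 465) = √((-1518 - 1/71) + 465) = √(-107779/71 + 465) = √(-74764/71) = 2*I*√1327061/71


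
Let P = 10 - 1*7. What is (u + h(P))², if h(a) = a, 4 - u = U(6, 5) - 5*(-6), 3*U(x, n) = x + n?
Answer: 6400/9 ≈ 711.11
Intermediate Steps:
U(x, n) = n/3 + x/3 (U(x, n) = (x + n)/3 = (n + x)/3 = n/3 + x/3)
P = 3 (P = 10 - 7 = 3)
u = -89/3 (u = 4 - (((⅓)*5 + (⅓)*6) - 5*(-6)) = 4 - ((5/3 + 2) + 30) = 4 - (11/3 + 30) = 4 - 1*101/3 = 4 - 101/3 = -89/3 ≈ -29.667)
(u + h(P))² = (-89/3 + 3)² = (-80/3)² = 6400/9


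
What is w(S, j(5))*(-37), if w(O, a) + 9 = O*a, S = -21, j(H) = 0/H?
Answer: 333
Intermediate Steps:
j(H) = 0
w(O, a) = -9 + O*a
w(S, j(5))*(-37) = (-9 - 21*0)*(-37) = (-9 + 0)*(-37) = -9*(-37) = 333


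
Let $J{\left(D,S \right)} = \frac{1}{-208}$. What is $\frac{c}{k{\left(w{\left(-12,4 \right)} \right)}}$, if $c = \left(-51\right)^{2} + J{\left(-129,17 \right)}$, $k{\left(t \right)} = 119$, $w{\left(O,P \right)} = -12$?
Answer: $\frac{541007}{24752} \approx 21.857$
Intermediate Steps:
$J{\left(D,S \right)} = - \frac{1}{208}$
$c = \frac{541007}{208}$ ($c = \left(-51\right)^{2} - \frac{1}{208} = 2601 - \frac{1}{208} = \frac{541007}{208} \approx 2601.0$)
$\frac{c}{k{\left(w{\left(-12,4 \right)} \right)}} = \frac{541007}{208 \cdot 119} = \frac{541007}{208} \cdot \frac{1}{119} = \frac{541007}{24752}$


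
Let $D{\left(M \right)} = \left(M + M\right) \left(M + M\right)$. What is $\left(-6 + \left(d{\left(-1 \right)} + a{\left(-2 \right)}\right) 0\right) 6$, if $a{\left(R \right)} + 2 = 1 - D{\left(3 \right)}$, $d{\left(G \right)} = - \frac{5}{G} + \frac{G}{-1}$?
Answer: $-36$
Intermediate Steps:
$D{\left(M \right)} = 4 M^{2}$ ($D{\left(M \right)} = 2 M 2 M = 4 M^{2}$)
$d{\left(G \right)} = - G - \frac{5}{G}$ ($d{\left(G \right)} = - \frac{5}{G} + G \left(-1\right) = - \frac{5}{G} - G = - G - \frac{5}{G}$)
$a{\left(R \right)} = -37$ ($a{\left(R \right)} = -2 + \left(1 - 4 \cdot 3^{2}\right) = -2 + \left(1 - 4 \cdot 9\right) = -2 + \left(1 - 36\right) = -2 - 35 = -37$)
$\left(-6 + \left(d{\left(-1 \right)} + a{\left(-2 \right)}\right) 0\right) 6 = \left(-6 + \left(\left(\left(-1\right) \left(-1\right) - \frac{5}{-1}\right) - 37\right) 0\right) 6 = \left(-6 + \left(\left(1 - -5\right) - 37\right) 0\right) 6 = \left(-6 + \left(\left(1 + 5\right) - 37\right) 0\right) 6 = \left(-6 + \left(6 - 37\right) 0\right) 6 = \left(-6 - 0\right) 6 = \left(-6 + 0\right) 6 = \left(-6\right) 6 = -36$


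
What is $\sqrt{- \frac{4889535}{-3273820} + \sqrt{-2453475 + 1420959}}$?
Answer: $\frac{\sqrt{160074574737 + 643073843544 i \sqrt{28681}}}{327382} \approx 22.557 + 22.524 i$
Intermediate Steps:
$\sqrt{- \frac{4889535}{-3273820} + \sqrt{-2453475 + 1420959}} = \sqrt{\left(-4889535\right) \left(- \frac{1}{3273820}\right) + \sqrt{-1032516}} = \sqrt{\frac{977907}{654764} + 6 i \sqrt{28681}}$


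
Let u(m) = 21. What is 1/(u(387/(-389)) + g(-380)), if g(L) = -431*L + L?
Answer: 1/163421 ≈ 6.1192e-6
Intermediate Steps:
g(L) = -430*L
1/(u(387/(-389)) + g(-380)) = 1/(21 - 430*(-380)) = 1/(21 + 163400) = 1/163421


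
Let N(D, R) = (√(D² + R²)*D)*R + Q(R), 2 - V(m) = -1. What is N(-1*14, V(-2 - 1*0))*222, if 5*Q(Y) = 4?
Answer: 888/5 - 9324*√205 ≈ -1.3332e+5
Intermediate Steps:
V(m) = 3 (V(m) = 2 - 1*(-1) = 2 + 1 = 3)
Q(Y) = ⅘ (Q(Y) = (⅕)*4 = ⅘)
N(D, R) = ⅘ + D*R*√(D² + R²) (N(D, R) = (√(D² + R²)*D)*R + ⅘ = (D*√(D² + R²))*R + ⅘ = D*R*√(D² + R²) + ⅘ = ⅘ + D*R*√(D² + R²))
N(-1*14, V(-2 - 1*0))*222 = (⅘ - 1*14*3*√((-1*14)² + 3²))*222 = (⅘ - 14*3*√((-14)² + 9))*222 = (⅘ - 14*3*√(196 + 9))*222 = (⅘ - 14*3*√205)*222 = (⅘ - 42*√205)*222 = 888/5 - 9324*√205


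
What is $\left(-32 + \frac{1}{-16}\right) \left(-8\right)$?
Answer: $\frac{513}{2} \approx 256.5$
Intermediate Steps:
$\left(-32 + \frac{1}{-16}\right) \left(-8\right) = \left(-32 - \frac{1}{16}\right) \left(-8\right) = \left(- \frac{513}{16}\right) \left(-8\right) = \frac{513}{2}$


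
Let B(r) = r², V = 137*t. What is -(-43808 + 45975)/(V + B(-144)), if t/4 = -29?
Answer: -2167/4844 ≈ -0.44736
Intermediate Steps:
t = -116 (t = 4*(-29) = -116)
V = -15892 (V = 137*(-116) = -15892)
-(-43808 + 45975)/(V + B(-144)) = -(-43808 + 45975)/(-15892 + (-144)²) = -2167/(-15892 + 20736) = -2167/4844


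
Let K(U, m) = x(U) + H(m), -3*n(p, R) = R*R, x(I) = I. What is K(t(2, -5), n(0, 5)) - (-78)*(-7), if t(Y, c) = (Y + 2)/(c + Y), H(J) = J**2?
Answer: -4301/9 ≈ -477.89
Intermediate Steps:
t(Y, c) = (2 + Y)/(Y + c)
n(p, R) = -R**2/3 (n(p, R) = -R*R/3 = -R**2/3)
K(U, m) = U + m**2
K(t(2, -5), n(0, 5)) - (-78)*(-7) = ((2 + 2)/(2 - 5) + (-1/3*5**2)**2) - (-78)*(-7) = (4/(-3) + (-1/3*25)**2) - 1*546 = (-1/3*4 + (-25/3)**2) - 546 = (-4/3 + 625/9) - 546 = 613/9 - 546 = -4301/9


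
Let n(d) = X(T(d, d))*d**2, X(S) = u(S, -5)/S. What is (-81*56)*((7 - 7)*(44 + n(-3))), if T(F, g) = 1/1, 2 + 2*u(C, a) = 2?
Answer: 0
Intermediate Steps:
u(C, a) = 0 (u(C, a) = -1 + (1/2)*2 = -1 + 1 = 0)
T(F, g) = 1 (T(F, g) = 1*1 = 1)
X(S) = 0 (X(S) = 0/S = 0)
n(d) = 0 (n(d) = 0*d**2 = 0)
(-81*56)*((7 - 7)*(44 + n(-3))) = (-81*56)*((7 - 7)*(44 + 0)) = -0*44 = -4536*0 = 0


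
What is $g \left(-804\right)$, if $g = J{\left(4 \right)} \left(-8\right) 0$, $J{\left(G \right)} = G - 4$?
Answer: $0$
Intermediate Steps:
$J{\left(G \right)} = -4 + G$
$g = 0$ ($g = \left(-4 + 4\right) \left(-8\right) 0 = 0 \left(-8\right) 0 = 0 \cdot 0 = 0$)
$g \left(-804\right) = 0 \left(-804\right) = 0$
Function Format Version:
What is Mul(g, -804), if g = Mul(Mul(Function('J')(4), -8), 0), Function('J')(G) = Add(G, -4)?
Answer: 0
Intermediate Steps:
Function('J')(G) = Add(-4, G)
g = 0 (g = Mul(Mul(Add(-4, 4), -8), 0) = Mul(Mul(0, -8), 0) = Mul(0, 0) = 0)
Mul(g, -804) = Mul(0, -804) = 0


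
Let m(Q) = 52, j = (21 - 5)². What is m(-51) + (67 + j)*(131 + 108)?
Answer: 77249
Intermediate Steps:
j = 256 (j = 16² = 256)
m(-51) + (67 + j)*(131 + 108) = 52 + (67 + 256)*(131 + 108) = 52 + 323*239 = 52 + 77197 = 77249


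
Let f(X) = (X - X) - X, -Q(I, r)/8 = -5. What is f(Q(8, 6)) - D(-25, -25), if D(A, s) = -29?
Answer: -11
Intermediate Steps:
Q(I, r) = 40 (Q(I, r) = -8*(-5) = 40)
f(X) = -X (f(X) = 0 - X = -X)
f(Q(8, 6)) - D(-25, -25) = -1*40 - 1*(-29) = -40 + 29 = -11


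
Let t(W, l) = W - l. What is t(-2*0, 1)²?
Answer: 1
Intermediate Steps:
t(-2*0, 1)² = (-2*0 - 1*1)² = (0 - 1)² = (-1)² = 1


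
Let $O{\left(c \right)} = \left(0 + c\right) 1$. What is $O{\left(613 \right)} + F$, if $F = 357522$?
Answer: $358135$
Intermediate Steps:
$O{\left(c \right)} = c$ ($O{\left(c \right)} = c 1 = c$)
$O{\left(613 \right)} + F = 613 + 357522 = 358135$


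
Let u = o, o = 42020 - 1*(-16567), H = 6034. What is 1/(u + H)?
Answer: 1/64621 ≈ 1.5475e-5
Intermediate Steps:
o = 58587 (o = 42020 + 16567 = 58587)
u = 58587
1/(u + H) = 1/(58587 + 6034) = 1/64621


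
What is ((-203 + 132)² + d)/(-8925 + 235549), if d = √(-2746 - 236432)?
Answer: 5041/226624 + I*√239178/226624 ≈ 0.022244 + 0.002158*I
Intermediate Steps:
d = I*√239178 (d = √(-239178) = I*√239178 ≈ 489.06*I)
((-203 + 132)² + d)/(-8925 + 235549) = ((-203 + 132)² + I*√239178)/(-8925 + 235549) = ((-71)² + I*√239178)/226624 = (5041 + I*√239178)*(1/226624) = 5041/226624 + I*√239178/226624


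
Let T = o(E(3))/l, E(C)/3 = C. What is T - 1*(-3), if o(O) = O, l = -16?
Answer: 39/16 ≈ 2.4375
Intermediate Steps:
E(C) = 3*C
T = -9/16 (T = (3*3)/(-16) = 9*(-1/16) = -9/16 ≈ -0.56250)
T - 1*(-3) = -9/16 - 1*(-3) = -9/16 + 3 = 39/16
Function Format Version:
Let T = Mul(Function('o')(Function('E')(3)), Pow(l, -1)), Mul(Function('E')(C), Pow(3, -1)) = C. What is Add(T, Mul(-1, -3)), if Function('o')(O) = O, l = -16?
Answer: Rational(39, 16) ≈ 2.4375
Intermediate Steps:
Function('E')(C) = Mul(3, C)
T = Rational(-9, 16) (T = Mul(Mul(3, 3), Pow(-16, -1)) = Mul(9, Rational(-1, 16)) = Rational(-9, 16) ≈ -0.56250)
Add(T, Mul(-1, -3)) = Add(Rational(-9, 16), Mul(-1, -3)) = Add(Rational(-9, 16), 3) = Rational(39, 16)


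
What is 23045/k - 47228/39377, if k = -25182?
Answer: -2096738461/991591614 ≈ -2.1145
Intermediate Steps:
23045/k - 47228/39377 = 23045/(-25182) - 47228/39377 = 23045*(-1/25182) - 47228*1/39377 = -23045/25182 - 47228/39377 = -2096738461/991591614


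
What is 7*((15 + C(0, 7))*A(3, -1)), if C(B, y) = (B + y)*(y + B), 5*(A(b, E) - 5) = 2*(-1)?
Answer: 10304/5 ≈ 2060.8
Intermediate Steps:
A(b, E) = 23/5 (A(b, E) = 5 + (2*(-1))/5 = 5 + (⅕)*(-2) = 5 - ⅖ = 23/5)
C(B, y) = (B + y)² (C(B, y) = (B + y)*(B + y) = (B + y)²)
7*((15 + C(0, 7))*A(3, -1)) = 7*((15 + (0 + 7)²)*(23/5)) = 7*((15 + 7²)*(23/5)) = 7*((15 + 49)*(23/5)) = 7*(64*(23/5)) = 7*(1472/5) = 10304/5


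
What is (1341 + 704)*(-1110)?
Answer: -2269950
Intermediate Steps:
(1341 + 704)*(-1110) = 2045*(-1110) = -2269950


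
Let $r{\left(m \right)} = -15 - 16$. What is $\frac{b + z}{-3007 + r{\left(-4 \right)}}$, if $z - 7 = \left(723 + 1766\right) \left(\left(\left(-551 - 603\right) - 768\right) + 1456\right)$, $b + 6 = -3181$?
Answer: $\frac{581527}{1519} \approx 382.84$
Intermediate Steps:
$r{\left(m \right)} = -31$
$b = -3187$ ($b = -6 - 3181 = -3187$)
$z = -1159867$ ($z = 7 + \left(723 + 1766\right) \left(\left(\left(-551 - 603\right) - 768\right) + 1456\right) = 7 + 2489 \left(\left(-1154 - 768\right) + 1456\right) = 7 + 2489 \left(-1922 + 1456\right) = 7 + 2489 \left(-466\right) = 7 - 1159874 = -1159867$)
$\frac{b + z}{-3007 + r{\left(-4 \right)}} = \frac{-3187 - 1159867}{-3007 - 31} = - \frac{1163054}{-3038} = \left(-1163054\right) \left(- \frac{1}{3038}\right) = \frac{581527}{1519}$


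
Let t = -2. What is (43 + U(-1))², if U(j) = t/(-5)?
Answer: 47089/25 ≈ 1883.6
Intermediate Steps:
U(j) = ⅖ (U(j) = -2/(-5) = -2*(-⅕) = ⅖)
(43 + U(-1))² = (43 + ⅖)² = (217/5)² = 47089/25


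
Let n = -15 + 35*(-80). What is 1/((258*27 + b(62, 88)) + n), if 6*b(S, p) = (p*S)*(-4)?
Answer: 3/1541 ≈ 0.0019468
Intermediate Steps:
b(S, p) = -2*S*p/3 (b(S, p) = ((p*S)*(-4))/6 = ((S*p)*(-4))/6 = (-4*S*p)/6 = -2*S*p/3)
n = -2815 (n = -15 - 2800 = -2815)
1/((258*27 + b(62, 88)) + n) = 1/((258*27 - 2/3*62*88) - 2815) = 1/((6966 - 10912/3) - 2815) = 1/(9986/3 - 2815) = 1/(1541/3) = 3/1541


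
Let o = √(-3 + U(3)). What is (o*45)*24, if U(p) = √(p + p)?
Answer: 1080*√(-3 + √6) ≈ 801.32*I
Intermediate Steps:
U(p) = √2*√p (U(p) = √(2*p) = √2*√p)
o = √(-3 + √6) (o = √(-3 + √2*√3) = √(-3 + √6) ≈ 0.74196*I)
(o*45)*24 = (√(-3 + √6)*45)*24 = (45*√(-3 + √6))*24 = 1080*√(-3 + √6)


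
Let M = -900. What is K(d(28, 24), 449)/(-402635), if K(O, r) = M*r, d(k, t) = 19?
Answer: 80820/80527 ≈ 1.0036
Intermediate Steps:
K(O, r) = -900*r
K(d(28, 24), 449)/(-402635) = -900*449/(-402635) = -404100*(-1/402635) = 80820/80527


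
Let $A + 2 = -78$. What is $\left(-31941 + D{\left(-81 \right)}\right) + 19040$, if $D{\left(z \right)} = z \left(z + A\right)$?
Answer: $140$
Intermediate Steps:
$A = -80$ ($A = -2 - 78 = -80$)
$D{\left(z \right)} = z \left(-80 + z\right)$ ($D{\left(z \right)} = z \left(z - 80\right) = z \left(-80 + z\right)$)
$\left(-31941 + D{\left(-81 \right)}\right) + 19040 = \left(-31941 - 81 \left(-80 - 81\right)\right) + 19040 = \left(-31941 - -13041\right) + 19040 = \left(-31941 + 13041\right) + 19040 = -18900 + 19040 = 140$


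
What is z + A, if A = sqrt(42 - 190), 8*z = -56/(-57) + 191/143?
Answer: 18895/65208 + 2*I*sqrt(37) ≈ 0.28976 + 12.166*I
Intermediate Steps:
z = 18895/65208 (z = (-56/(-57) + 191/143)/8 = (-56*(-1/57) + 191*(1/143))/8 = (56/57 + 191/143)/8 = (1/8)*(18895/8151) = 18895/65208 ≈ 0.28976)
A = 2*I*sqrt(37) (A = sqrt(-148) = 2*I*sqrt(37) ≈ 12.166*I)
z + A = 18895/65208 + 2*I*sqrt(37)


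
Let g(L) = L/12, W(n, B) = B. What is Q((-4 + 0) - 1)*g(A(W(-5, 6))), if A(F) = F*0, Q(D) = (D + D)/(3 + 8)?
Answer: 0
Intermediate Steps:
Q(D) = 2*D/11 (Q(D) = (2*D)/11 = (2*D)*(1/11) = 2*D/11)
A(F) = 0
g(L) = L/12 (g(L) = L*(1/12) = L/12)
Q((-4 + 0) - 1)*g(A(W(-5, 6))) = (2*((-4 + 0) - 1)/11)*((1/12)*0) = (2*(-4 - 1)/11)*0 = ((2/11)*(-5))*0 = -10/11*0 = 0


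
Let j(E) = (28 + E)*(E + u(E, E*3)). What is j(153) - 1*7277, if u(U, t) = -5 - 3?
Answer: 18968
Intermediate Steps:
u(U, t) = -8
j(E) = (-8 + E)*(28 + E) (j(E) = (28 + E)*(E - 8) = (28 + E)*(-8 + E) = (-8 + E)*(28 + E))
j(153) - 1*7277 = (-224 + 153² + 20*153) - 1*7277 = (-224 + 23409 + 3060) - 7277 = 26245 - 7277 = 18968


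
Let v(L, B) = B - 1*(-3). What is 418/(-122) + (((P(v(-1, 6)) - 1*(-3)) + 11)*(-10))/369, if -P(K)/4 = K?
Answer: -63701/22509 ≈ -2.8300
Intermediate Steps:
v(L, B) = 3 + B (v(L, B) = B + 3 = 3 + B)
P(K) = -4*K
418/(-122) + (((P(v(-1, 6)) - 1*(-3)) + 11)*(-10))/369 = 418/(-122) + (((-4*(3 + 6) - 1*(-3)) + 11)*(-10))/369 = 418*(-1/122) + (((-4*9 + 3) + 11)*(-10))*(1/369) = -209/61 + (((-36 + 3) + 11)*(-10))*(1/369) = -209/61 + ((-33 + 11)*(-10))*(1/369) = -209/61 - 22*(-10)*(1/369) = -209/61 + 220*(1/369) = -209/61 + 220/369 = -63701/22509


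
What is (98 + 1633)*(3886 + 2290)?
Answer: 10690656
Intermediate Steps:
(98 + 1633)*(3886 + 2290) = 1731*6176 = 10690656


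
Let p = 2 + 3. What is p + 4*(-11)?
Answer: -39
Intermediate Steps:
p = 5
p + 4*(-11) = 5 + 4*(-11) = 5 - 44 = -39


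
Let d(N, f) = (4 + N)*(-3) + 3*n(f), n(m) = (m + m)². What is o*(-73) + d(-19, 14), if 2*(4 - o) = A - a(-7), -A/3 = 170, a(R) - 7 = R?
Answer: -16510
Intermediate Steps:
a(R) = 7 + R
n(m) = 4*m² (n(m) = (2*m)² = 4*m²)
A = -510 (A = -3*170 = -510)
d(N, f) = -12 - 3*N + 12*f² (d(N, f) = (4 + N)*(-3) + 3*(4*f²) = (-12 - 3*N) + 12*f² = -12 - 3*N + 12*f²)
o = 259 (o = 4 - (-510 - (7 - 7))/2 = 4 - (-510 - 1*0)/2 = 4 - (-510 + 0)/2 = 4 - ½*(-510) = 4 + 255 = 259)
o*(-73) + d(-19, 14) = 259*(-73) + (-12 - 3*(-19) + 12*14²) = -18907 + (-12 + 57 + 12*196) = -18907 + (-12 + 57 + 2352) = -18907 + 2397 = -16510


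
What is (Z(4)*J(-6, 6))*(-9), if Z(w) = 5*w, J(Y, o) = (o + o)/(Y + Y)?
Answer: 180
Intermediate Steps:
J(Y, o) = o/Y (J(Y, o) = (2*o)/((2*Y)) = (2*o)*(1/(2*Y)) = o/Y)
(Z(4)*J(-6, 6))*(-9) = ((5*4)*(6/(-6)))*(-9) = (20*(6*(-⅙)))*(-9) = (20*(-1))*(-9) = -20*(-9) = 180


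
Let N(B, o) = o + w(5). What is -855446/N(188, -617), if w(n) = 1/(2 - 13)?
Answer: 4704953/3394 ≈ 1386.3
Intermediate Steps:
w(n) = -1/11 (w(n) = 1/(-11) = -1/11)
N(B, o) = -1/11 + o (N(B, o) = o - 1/11 = -1/11 + o)
-855446/N(188, -617) = -855446/(-1/11 - 617) = -855446/(-6788/11) = -855446*(-11/6788) = 4704953/3394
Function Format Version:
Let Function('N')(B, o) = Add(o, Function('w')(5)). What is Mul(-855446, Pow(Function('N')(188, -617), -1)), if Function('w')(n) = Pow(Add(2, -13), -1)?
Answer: Rational(4704953, 3394) ≈ 1386.3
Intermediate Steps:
Function('w')(n) = Rational(-1, 11) (Function('w')(n) = Pow(-11, -1) = Rational(-1, 11))
Function('N')(B, o) = Add(Rational(-1, 11), o) (Function('N')(B, o) = Add(o, Rational(-1, 11)) = Add(Rational(-1, 11), o))
Mul(-855446, Pow(Function('N')(188, -617), -1)) = Mul(-855446, Pow(Add(Rational(-1, 11), -617), -1)) = Mul(-855446, Pow(Rational(-6788, 11), -1)) = Mul(-855446, Rational(-11, 6788)) = Rational(4704953, 3394)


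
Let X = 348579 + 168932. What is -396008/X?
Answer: -396008/517511 ≈ -0.76522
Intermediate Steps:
X = 517511
-396008/X = -396008/517511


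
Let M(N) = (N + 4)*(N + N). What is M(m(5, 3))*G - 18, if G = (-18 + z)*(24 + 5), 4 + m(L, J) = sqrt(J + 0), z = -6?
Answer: -4194 + 5568*sqrt(3) ≈ 5450.1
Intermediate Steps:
m(L, J) = -4 + sqrt(J) (m(L, J) = -4 + sqrt(J + 0) = -4 + sqrt(J))
G = -696 (G = (-18 - 6)*(24 + 5) = -24*29 = -696)
M(N) = 2*N*(4 + N) (M(N) = (4 + N)*(2*N) = 2*N*(4 + N))
M(m(5, 3))*G - 18 = (2*(-4 + sqrt(3))*(4 + (-4 + sqrt(3))))*(-696) - 18 = (2*(-4 + sqrt(3))*sqrt(3))*(-696) - 18 = (2*sqrt(3)*(-4 + sqrt(3)))*(-696) - 18 = -1392*sqrt(3)*(-4 + sqrt(3)) - 18 = -18 - 1392*sqrt(3)*(-4 + sqrt(3))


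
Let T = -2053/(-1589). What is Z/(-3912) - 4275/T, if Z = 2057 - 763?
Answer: -13288387391/4015668 ≈ -3309.1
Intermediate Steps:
Z = 1294
T = 2053/1589 (T = -2053*(-1/1589) = 2053/1589 ≈ 1.2920)
Z/(-3912) - 4275/T = 1294/(-3912) - 4275/2053/1589 = 1294*(-1/3912) - 4275*1589/2053 = -647/1956 - 6792975/2053 = -13288387391/4015668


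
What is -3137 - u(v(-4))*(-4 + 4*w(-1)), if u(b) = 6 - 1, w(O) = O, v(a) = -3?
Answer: -3097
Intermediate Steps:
u(b) = 5
-3137 - u(v(-4))*(-4 + 4*w(-1)) = -3137 - 5*(-4 + 4*(-1)) = -3137 - 5*(-4 - 4) = -3137 - 5*(-8) = -3137 - 1*(-40) = -3137 + 40 = -3097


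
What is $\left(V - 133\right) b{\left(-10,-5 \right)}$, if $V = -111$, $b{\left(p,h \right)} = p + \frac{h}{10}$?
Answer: $2562$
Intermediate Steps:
$b{\left(p,h \right)} = p + \frac{h}{10}$ ($b{\left(p,h \right)} = p + h \frac{1}{10} = p + \frac{h}{10}$)
$\left(V - 133\right) b{\left(-10,-5 \right)} = \left(-111 - 133\right) \left(-10 + \frac{1}{10} \left(-5\right)\right) = - 244 \left(-10 - \frac{1}{2}\right) = \left(-244\right) \left(- \frac{21}{2}\right) = 2562$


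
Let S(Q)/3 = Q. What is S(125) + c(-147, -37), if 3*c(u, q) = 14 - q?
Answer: 392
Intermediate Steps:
S(Q) = 3*Q
c(u, q) = 14/3 - q/3 (c(u, q) = (14 - q)/3 = 14/3 - q/3)
S(125) + c(-147, -37) = 3*125 + (14/3 - 1/3*(-37)) = 375 + (14/3 + 37/3) = 375 + 17 = 392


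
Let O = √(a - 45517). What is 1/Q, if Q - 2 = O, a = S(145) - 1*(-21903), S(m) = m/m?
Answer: 2/23617 - I*√23613/23617 ≈ 8.4685e-5 - 0.0065066*I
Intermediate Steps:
S(m) = 1
a = 21904 (a = 1 - 1*(-21903) = 1 + 21903 = 21904)
O = I*√23613 (O = √(21904 - 45517) = √(-23613) = I*√23613 ≈ 153.67*I)
Q = 2 + I*√23613 ≈ 2.0 + 153.67*I
1/Q = 1/(2 + I*√23613)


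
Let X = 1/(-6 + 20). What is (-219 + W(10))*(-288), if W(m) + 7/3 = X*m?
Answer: 444768/7 ≈ 63538.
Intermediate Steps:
X = 1/14 ≈ 0.071429
W(m) = -7/3 + m/14
(-219 + W(10))*(-288) = (-219 + (-7/3 + (1/14)*10))*(-288) = (-219 + (-7/3 + 5/7))*(-288) = (-219 - 34/21)*(-288) = -4633/21*(-288) = 444768/7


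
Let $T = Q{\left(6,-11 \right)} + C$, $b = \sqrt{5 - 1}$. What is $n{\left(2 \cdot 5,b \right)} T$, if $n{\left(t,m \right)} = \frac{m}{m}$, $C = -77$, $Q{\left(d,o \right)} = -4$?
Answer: $-81$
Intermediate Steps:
$b = 2$ ($b = \sqrt{4} = 2$)
$n{\left(t,m \right)} = 1$
$T = -81$ ($T = -4 - 77 = -81$)
$n{\left(2 \cdot 5,b \right)} T = 1 \left(-81\right) = -81$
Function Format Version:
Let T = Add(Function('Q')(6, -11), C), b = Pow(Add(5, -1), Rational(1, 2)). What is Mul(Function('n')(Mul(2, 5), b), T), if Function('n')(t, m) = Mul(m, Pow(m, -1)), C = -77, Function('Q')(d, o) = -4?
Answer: -81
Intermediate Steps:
b = 2 (b = Pow(4, Rational(1, 2)) = 2)
Function('n')(t, m) = 1
T = -81 (T = Add(-4, -77) = -81)
Mul(Function('n')(Mul(2, 5), b), T) = Mul(1, -81) = -81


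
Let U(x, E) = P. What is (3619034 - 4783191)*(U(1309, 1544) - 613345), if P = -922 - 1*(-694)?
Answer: 714295302961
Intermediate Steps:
P = -228 (P = -922 + 694 = -228)
U(x, E) = -228
(3619034 - 4783191)*(U(1309, 1544) - 613345) = (3619034 - 4783191)*(-228 - 613345) = -1164157*(-613573) = 714295302961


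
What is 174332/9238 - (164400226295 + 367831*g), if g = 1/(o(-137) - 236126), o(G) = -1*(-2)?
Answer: -179304217474289603047/1090656756 ≈ -1.6440e+11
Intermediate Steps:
o(G) = 2
g = -1/236124 (g = 1/(2 - 236126) = 1/(-236124) = -1/236124 ≈ -4.2351e-6)
174332/9238 - (164400226295 + 367831*g) = 174332/9238 - 367831/(1/(446945 - 1/236124)) = 174332*(1/9238) - 367831/(1/(105534441179/236124)) = 87166/4619 - 367831/236124/105534441179 = 87166/4619 - 367831*105534441179/236124 = 87166/4619 - 38818839033312749/236124 = -179304217474289603047/1090656756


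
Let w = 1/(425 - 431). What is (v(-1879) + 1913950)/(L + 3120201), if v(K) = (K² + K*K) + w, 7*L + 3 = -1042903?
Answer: 376959737/124791006 ≈ 3.0207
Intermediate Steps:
L = -1042906/7 (L = -3/7 + (⅐)*(-1042903) = -3/7 - 1042903/7 = -1042906/7 ≈ -1.4899e+5)
w = -⅙ (w = 1/(-6) = -⅙ ≈ -0.16667)
v(K) = -⅙ + 2*K² (v(K) = (K² + K*K) - ⅙ = (K² + K²) - ⅙ = 2*K² - ⅙ = -⅙ + 2*K²)
(v(-1879) + 1913950)/(L + 3120201) = ((-⅙ + 2*(-1879)²) + 1913950)/(-1042906/7 + 3120201) = ((-⅙ + 2*3530641) + 1913950)/(20798501/7) = ((-⅙ + 7061282) + 1913950)*(7/20798501) = (42367691/6 + 1913950)*(7/20798501) = (53851391/6)*(7/20798501) = 376959737/124791006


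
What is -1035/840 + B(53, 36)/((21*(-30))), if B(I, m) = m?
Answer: -361/280 ≈ -1.2893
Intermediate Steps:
-1035/840 + B(53, 36)/((21*(-30))) = -1035/840 + 36/((21*(-30))) = -1035*1/840 + 36/(-630) = -69/56 + 36*(-1/630) = -69/56 - 2/35 = -361/280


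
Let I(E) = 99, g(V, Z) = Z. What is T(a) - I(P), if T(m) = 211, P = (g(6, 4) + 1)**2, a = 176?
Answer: 112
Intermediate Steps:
P = 25 (P = (4 + 1)**2 = 5**2 = 25)
T(a) - I(P) = 211 - 1*99 = 211 - 99 = 112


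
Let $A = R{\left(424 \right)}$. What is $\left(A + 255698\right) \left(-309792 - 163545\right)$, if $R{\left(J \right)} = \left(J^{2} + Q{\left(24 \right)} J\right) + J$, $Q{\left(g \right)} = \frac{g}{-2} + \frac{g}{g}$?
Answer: $-204119007858$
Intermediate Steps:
$Q{\left(g \right)} = 1 - \frac{g}{2}$ ($Q{\left(g \right)} = g \left(- \frac{1}{2}\right) + 1 = - \frac{g}{2} + 1 = 1 - \frac{g}{2}$)
$R{\left(J \right)} = J^{2} - 10 J$ ($R{\left(J \right)} = \left(J^{2} + \left(1 - 12\right) J\right) + J = \left(J^{2} - 11 J\right) + J = J^{2} - 10 J$)
$A = 175536$ ($A = 424 \left(-10 + 424\right) = 424 \cdot 414 = 175536$)
$\left(A + 255698\right) \left(-309792 - 163545\right) = \left(175536 + 255698\right) \left(-309792 - 163545\right) = 431234 \left(-309792 - 163545\right) = 431234 \left(-473337\right) = -204119007858$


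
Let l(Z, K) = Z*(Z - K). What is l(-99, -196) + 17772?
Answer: 8169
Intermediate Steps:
l(-99, -196) + 17772 = -99*(-99 - 1*(-196)) + 17772 = -99*(-99 + 196) + 17772 = -99*97 + 17772 = -9603 + 17772 = 8169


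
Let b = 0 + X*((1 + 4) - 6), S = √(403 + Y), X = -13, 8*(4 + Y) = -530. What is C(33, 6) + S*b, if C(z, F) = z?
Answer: 33 + 143*√11/2 ≈ 270.14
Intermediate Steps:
Y = -281/4 (Y = -4 + (⅛)*(-530) = -4 - 265/4 = -281/4 ≈ -70.250)
S = 11*√11/2 (S = √(403 - 281/4) = √(1331/4) = 11*√11/2 ≈ 18.241)
b = 13 (b = 0 - 13*((1 + 4) - 6) = 0 - 13*(5 - 6) = 0 - 13*(-1) = 0 + 13 = 13)
C(33, 6) + S*b = 33 + (11*√11/2)*13 = 33 + 143*√11/2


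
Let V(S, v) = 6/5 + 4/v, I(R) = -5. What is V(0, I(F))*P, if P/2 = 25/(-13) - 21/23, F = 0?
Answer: -3392/1495 ≈ -2.2689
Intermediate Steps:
V(S, v) = 6/5 + 4/v (V(S, v) = 6*(⅕) + 4/v = 6/5 + 4/v)
P = -1696/299 (P = 2*(25/(-13) - 21/23) = 2*(25*(-1/13) - 21*1/23) = 2*(-25/13 - 21/23) = 2*(-848/299) = -1696/299 ≈ -5.6722)
V(0, I(F))*P = (6/5 + 4/(-5))*(-1696/299) = (6/5 + 4*(-⅕))*(-1696/299) = (6/5 - ⅘)*(-1696/299) = (⅖)*(-1696/299) = -3392/1495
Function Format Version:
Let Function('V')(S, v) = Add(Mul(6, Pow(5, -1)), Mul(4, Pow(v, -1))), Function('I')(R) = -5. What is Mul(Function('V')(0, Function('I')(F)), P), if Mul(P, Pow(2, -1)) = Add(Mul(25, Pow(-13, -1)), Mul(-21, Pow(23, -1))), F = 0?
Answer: Rational(-3392, 1495) ≈ -2.2689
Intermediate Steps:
Function('V')(S, v) = Add(Rational(6, 5), Mul(4, Pow(v, -1))) (Function('V')(S, v) = Add(Mul(6, Rational(1, 5)), Mul(4, Pow(v, -1))) = Add(Rational(6, 5), Mul(4, Pow(v, -1))))
P = Rational(-1696, 299) (P = Mul(2, Add(Mul(25, Pow(-13, -1)), Mul(-21, Pow(23, -1)))) = Mul(2, Add(Mul(25, Rational(-1, 13)), Mul(-21, Rational(1, 23)))) = Mul(2, Add(Rational(-25, 13), Rational(-21, 23))) = Mul(2, Rational(-848, 299)) = Rational(-1696, 299) ≈ -5.6722)
Mul(Function('V')(0, Function('I')(F)), P) = Mul(Add(Rational(6, 5), Mul(4, Pow(-5, -1))), Rational(-1696, 299)) = Mul(Add(Rational(6, 5), Mul(4, Rational(-1, 5))), Rational(-1696, 299)) = Mul(Add(Rational(6, 5), Rational(-4, 5)), Rational(-1696, 299)) = Mul(Rational(2, 5), Rational(-1696, 299)) = Rational(-3392, 1495)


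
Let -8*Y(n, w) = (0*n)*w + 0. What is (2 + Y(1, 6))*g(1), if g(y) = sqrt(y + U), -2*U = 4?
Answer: 2*I ≈ 2.0*I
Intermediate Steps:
U = -2 (U = -1/2*4 = -2)
Y(n, w) = 0 (Y(n, w) = -((0*n)*w + 0)/8 = -(0*w + 0)/8 = -(0 + 0)/8 = -1/8*0 = 0)
g(y) = sqrt(-2 + y) (g(y) = sqrt(y - 2) = sqrt(-2 + y))
(2 + Y(1, 6))*g(1) = (2 + 0)*sqrt(-2 + 1) = 2*sqrt(-1) = 2*I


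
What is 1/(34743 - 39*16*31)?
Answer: 1/15399 ≈ 6.4939e-5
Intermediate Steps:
1/(34743 - 39*16*31) = 1/(34743 - 624*31) = 1/(34743 - 19344) = 1/15399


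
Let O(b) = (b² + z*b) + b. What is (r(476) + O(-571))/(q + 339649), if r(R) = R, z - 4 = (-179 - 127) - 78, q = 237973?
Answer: 271463/288811 ≈ 0.93993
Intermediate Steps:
z = -380 (z = 4 + ((-179 - 127) - 78) = 4 + (-306 - 78) = 4 - 384 = -380)
O(b) = b² - 379*b (O(b) = (b² - 380*b) + b = b² - 379*b)
(r(476) + O(-571))/(q + 339649) = (476 - 571*(-379 - 571))/(237973 + 339649) = (476 - 571*(-950))/577622 = (476 + 542450)*(1/577622) = 542926*(1/577622) = 271463/288811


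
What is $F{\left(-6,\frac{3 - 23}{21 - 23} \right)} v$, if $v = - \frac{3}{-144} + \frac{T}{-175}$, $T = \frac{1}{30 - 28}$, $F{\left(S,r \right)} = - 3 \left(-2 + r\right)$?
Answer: $- \frac{151}{350} \approx -0.43143$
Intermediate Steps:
$F{\left(S,r \right)} = 6 - 3 r$
$T = \frac{1}{2} \approx 0.5$
$v = \frac{151}{8400}$ ($v = - \frac{3}{-144} + \frac{1}{2 \left(-175\right)} = \left(-3\right) \left(- \frac{1}{144}\right) + \frac{1}{2} \left(- \frac{1}{175}\right) = \frac{1}{48} - \frac{1}{350} = \frac{151}{8400} \approx 0.017976$)
$F{\left(-6,\frac{3 - 23}{21 - 23} \right)} v = \left(6 - 3 \frac{3 - 23}{21 - 23}\right) \frac{151}{8400} = \left(6 - 3 \left(- \frac{20}{-2}\right)\right) \frac{151}{8400} = \left(6 - 3 \left(\left(-20\right) \left(- \frac{1}{2}\right)\right)\right) \frac{151}{8400} = \left(6 - 30\right) \frac{151}{8400} = \left(-24\right) \frac{151}{8400} = - \frac{151}{350}$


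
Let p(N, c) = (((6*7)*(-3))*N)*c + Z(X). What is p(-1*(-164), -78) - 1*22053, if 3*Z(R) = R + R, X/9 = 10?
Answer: 1589799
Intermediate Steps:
X = 90 (X = 9*10 = 90)
Z(R) = 2*R/3 (Z(R) = (R + R)/3 = (2*R)/3 = 2*R/3)
p(N, c) = 60 - 126*N*c (p(N, c) = (((6*7)*(-3))*N)*c + (⅔)*90 = ((42*(-3))*N)*c + 60 = (-126*N)*c + 60 = -126*N*c + 60 = 60 - 126*N*c)
p(-1*(-164), -78) - 1*22053 = (60 - 126*(-1*(-164))*(-78)) - 1*22053 = (60 - 126*164*(-78)) - 22053 = (60 + 1611792) - 22053 = 1611852 - 22053 = 1589799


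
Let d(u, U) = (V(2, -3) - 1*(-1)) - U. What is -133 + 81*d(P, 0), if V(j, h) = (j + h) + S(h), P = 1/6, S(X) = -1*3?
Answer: -376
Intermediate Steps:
S(X) = -3
P = 1/6 ≈ 0.16667
V(j, h) = -3 + h + j (V(j, h) = (j + h) - 3 = (h + j) - 3 = -3 + h + j)
d(u, U) = -3 - U (d(u, U) = ((-3 - 3 + 2) - 1*(-1)) - U = (-4 + 1) - U = -3 - U)
-133 + 81*d(P, 0) = -133 + 81*(-3 - 1*0) = -133 + 81*(-3 + 0) = -133 + 81*(-3) = -133 - 243 = -376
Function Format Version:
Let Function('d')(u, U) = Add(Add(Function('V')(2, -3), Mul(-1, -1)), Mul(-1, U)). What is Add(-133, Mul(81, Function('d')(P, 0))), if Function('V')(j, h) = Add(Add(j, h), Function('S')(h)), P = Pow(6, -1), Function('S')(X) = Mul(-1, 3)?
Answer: -376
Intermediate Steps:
Function('S')(X) = -3
P = Rational(1, 6) ≈ 0.16667
Function('V')(j, h) = Add(-3, h, j) (Function('V')(j, h) = Add(Add(j, h), -3) = Add(Add(h, j), -3) = Add(-3, h, j))
Function('d')(u, U) = Add(-3, Mul(-1, U)) (Function('d')(u, U) = Add(Add(Add(-3, -3, 2), Mul(-1, -1)), Mul(-1, U)) = Add(Add(-4, 1), Mul(-1, U)) = Add(-3, Mul(-1, U)))
Add(-133, Mul(81, Function('d')(P, 0))) = Add(-133, Mul(81, Add(-3, Mul(-1, 0)))) = Add(-133, Mul(81, Add(-3, 0))) = Add(-133, Mul(81, -3)) = Add(-133, -243) = -376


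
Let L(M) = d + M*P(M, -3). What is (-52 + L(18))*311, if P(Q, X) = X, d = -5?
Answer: -34521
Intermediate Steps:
L(M) = -5 - 3*M (L(M) = -5 + M*(-3) = -5 - 3*M)
(-52 + L(18))*311 = (-52 + (-5 - 3*18))*311 = (-52 + (-5 - 54))*311 = (-52 - 59)*311 = -111*311 = -34521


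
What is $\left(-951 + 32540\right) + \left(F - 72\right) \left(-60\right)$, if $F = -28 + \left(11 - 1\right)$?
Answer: $36989$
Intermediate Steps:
$F = -18$ ($F = -28 + 10 = -18$)
$\left(-951 + 32540\right) + \left(F - 72\right) \left(-60\right) = \left(-951 + 32540\right) + \left(-18 - 72\right) \left(-60\right) = 31589 - -5400 = 31589 + 5400 = 36989$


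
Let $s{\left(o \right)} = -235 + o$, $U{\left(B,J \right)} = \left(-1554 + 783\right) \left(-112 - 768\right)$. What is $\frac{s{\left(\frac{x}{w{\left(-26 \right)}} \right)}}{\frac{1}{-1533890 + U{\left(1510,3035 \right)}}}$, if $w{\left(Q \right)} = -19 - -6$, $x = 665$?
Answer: $\frac{3182125200}{13} \approx 2.4478 \cdot 10^{8}$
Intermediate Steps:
$U{\left(B,J \right)} = 678480$ ($U{\left(B,J \right)} = \left(-771\right) \left(-880\right) = 678480$)
$w{\left(Q \right)} = -13$ ($w{\left(Q \right)} = -19 + 6 = -13$)
$\frac{s{\left(\frac{x}{w{\left(-26 \right)}} \right)}}{\frac{1}{-1533890 + U{\left(1510,3035 \right)}}} = \frac{-235 + \frac{665}{-13}}{\frac{1}{-1533890 + 678480}} = \frac{-235 + 665 \left(- \frac{1}{13}\right)}{\frac{1}{-855410}} = \frac{-235 - \frac{665}{13}}{- \frac{1}{855410}} = \left(- \frac{3720}{13}\right) \left(-855410\right) = \frac{3182125200}{13}$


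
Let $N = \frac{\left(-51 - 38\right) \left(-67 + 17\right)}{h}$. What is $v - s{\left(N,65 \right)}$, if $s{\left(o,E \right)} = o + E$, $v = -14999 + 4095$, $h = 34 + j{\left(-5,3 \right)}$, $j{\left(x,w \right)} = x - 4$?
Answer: $-11147$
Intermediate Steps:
$j{\left(x,w \right)} = -4 + x$
$h = 25$ ($h = 34 - 9 = 25$)
$v = -10904$
$N = 178$ ($N = \frac{\left(-51 - 38\right) \left(-67 + 17\right)}{25} = \left(-89\right) \left(-50\right) \frac{1}{25} = 4450 \cdot \frac{1}{25} = 178$)
$s{\left(o,E \right)} = E + o$
$v - s{\left(N,65 \right)} = -10904 - \left(65 + 178\right) = -10904 - 243 = -11147$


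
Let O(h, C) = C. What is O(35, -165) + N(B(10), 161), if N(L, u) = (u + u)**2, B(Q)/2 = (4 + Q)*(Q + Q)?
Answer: 103519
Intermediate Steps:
B(Q) = 4*Q*(4 + Q) (B(Q) = 2*((4 + Q)*(Q + Q)) = 2*((4 + Q)*(2*Q)) = 2*(2*Q*(4 + Q)) = 4*Q*(4 + Q))
N(L, u) = 4*u**2 (N(L, u) = (2*u)**2 = 4*u**2)
O(35, -165) + N(B(10), 161) = -165 + 4*161**2 = -165 + 4*25921 = -165 + 103684 = 103519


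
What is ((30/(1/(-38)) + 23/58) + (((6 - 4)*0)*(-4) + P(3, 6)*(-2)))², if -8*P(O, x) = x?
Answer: 1089330025/841 ≈ 1.2953e+6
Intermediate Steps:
P(O, x) = -x/8
((30/(1/(-38)) + 23/58) + (((6 - 4)*0)*(-4) + P(3, 6)*(-2)))² = ((30/(1/(-38)) + 23/58) + (((6 - 4)*0)*(-4) - ⅛*6*(-2)))² = ((30/(-1/38) + 23*(1/58)) + ((2*0)*(-4) - ¾*(-2)))² = ((30*(-38) + 23/58) + (0*(-4) + 3/2))² = ((-1140 + 23/58) + (0 + 3/2))² = (-66097/58 + 3/2)² = (-33005/29)² = 1089330025/841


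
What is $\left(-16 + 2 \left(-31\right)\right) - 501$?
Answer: $-579$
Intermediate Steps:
$\left(-16 + 2 \left(-31\right)\right) - 501 = \left(-16 - 62\right) - 501 = -78 - 501 = -579$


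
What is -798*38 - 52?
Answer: -30376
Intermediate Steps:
-798*38 - 52 = -133*228 - 52 = -30324 - 52 = -30376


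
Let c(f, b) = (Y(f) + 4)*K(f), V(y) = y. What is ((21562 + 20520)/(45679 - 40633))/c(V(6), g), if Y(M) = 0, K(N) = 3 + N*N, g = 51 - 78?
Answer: 21041/393588 ≈ 0.053459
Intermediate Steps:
g = -27
K(N) = 3 + N**2
c(f, b) = 12 + 4*f**2 (c(f, b) = (0 + 4)*(3 + f**2) = 4*(3 + f**2) = 12 + 4*f**2)
((21562 + 20520)/(45679 - 40633))/c(V(6), g) = ((21562 + 20520)/(45679 - 40633))/(12 + 4*6**2) = (42082/5046)/(12 + 4*36) = (42082*(1/5046))/(12 + 144) = (21041/2523)/156 = (21041/2523)*(1/156) = 21041/393588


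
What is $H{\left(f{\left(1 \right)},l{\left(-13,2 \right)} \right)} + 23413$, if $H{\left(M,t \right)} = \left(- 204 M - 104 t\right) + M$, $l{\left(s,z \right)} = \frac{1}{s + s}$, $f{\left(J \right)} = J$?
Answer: $23214$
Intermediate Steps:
$l{\left(s,z \right)} = \frac{1}{2 s}$
$H{\left(M,t \right)} = - 203 M - 104 t$
$H{\left(f{\left(1 \right)},l{\left(-13,2 \right)} \right)} + 23413 = \left(\left(-203\right) 1 - 104 \frac{1}{2 \left(-13\right)}\right) + 23413 = \left(-203 - 104 \cdot \frac{1}{2} \left(- \frac{1}{13}\right)\right) + 23413 = \left(-203 - -4\right) + 23413 = \left(-203 + 4\right) + 23413 = -199 + 23413 = 23214$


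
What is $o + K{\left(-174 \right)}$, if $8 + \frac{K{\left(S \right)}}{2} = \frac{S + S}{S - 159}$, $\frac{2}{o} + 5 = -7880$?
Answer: $- \frac{12174662}{875235} \approx -13.91$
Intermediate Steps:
$o = - \frac{2}{7885}$ ($o = \frac{2}{-5 - 7880} = \frac{2}{-7885} = 2 \left(- \frac{1}{7885}\right) = - \frac{2}{7885} \approx -0.00025365$)
$K{\left(S \right)} = -16 + \frac{4 S}{-159 + S}$ ($K{\left(S \right)} = -16 + 2 \frac{S + S}{S - 159} = -16 + 2 \frac{2 S}{-159 + S} = -16 + \frac{4 S}{-159 + S}$)
$o + K{\left(-174 \right)} = - \frac{2}{7885} + \frac{12 \left(212 - -174\right)}{-159 - 174} = - \frac{2}{7885} + \frac{12 \left(212 + 174\right)}{-333} = - \frac{2}{7885} + 12 \left(- \frac{1}{333}\right) 386 = - \frac{2}{7885} - \frac{1544}{111} = - \frac{12174662}{875235}$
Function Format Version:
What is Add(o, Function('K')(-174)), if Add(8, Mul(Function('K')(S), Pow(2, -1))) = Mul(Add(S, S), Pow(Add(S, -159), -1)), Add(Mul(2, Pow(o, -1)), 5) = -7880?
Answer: Rational(-12174662, 875235) ≈ -13.910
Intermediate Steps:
o = Rational(-2, 7885) (o = Mul(2, Pow(Add(-5, -7880), -1)) = Mul(2, Pow(-7885, -1)) = Mul(2, Rational(-1, 7885)) = Rational(-2, 7885) ≈ -0.00025365)
Function('K')(S) = Add(-16, Mul(4, S, Pow(Add(-159, S), -1))) (Function('K')(S) = Add(-16, Mul(2, Mul(Add(S, S), Pow(Add(S, -159), -1)))) = Add(-16, Mul(2, Mul(Mul(2, S), Pow(Add(-159, S), -1)))) = Add(-16, Mul(2, Mul(2, S, Pow(Add(-159, S), -1)))) = Add(-16, Mul(4, S, Pow(Add(-159, S), -1))))
Add(o, Function('K')(-174)) = Add(Rational(-2, 7885), Mul(12, Pow(Add(-159, -174), -1), Add(212, Mul(-1, -174)))) = Add(Rational(-2, 7885), Mul(12, Pow(-333, -1), Add(212, 174))) = Add(Rational(-2, 7885), Mul(12, Rational(-1, 333), 386)) = Add(Rational(-2, 7885), Rational(-1544, 111)) = Rational(-12174662, 875235)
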